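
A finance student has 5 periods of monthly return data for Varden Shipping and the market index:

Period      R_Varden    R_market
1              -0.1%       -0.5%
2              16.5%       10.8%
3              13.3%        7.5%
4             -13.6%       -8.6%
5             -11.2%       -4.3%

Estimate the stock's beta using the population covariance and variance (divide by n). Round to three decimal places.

Mean R_i = (-0.1 + 16.5 + 13.3 − 13.6 − 11.2) / 5 = 0.9800%
Mean R_m = (-0.5 + 10.8 + 7.5 − 8.6 − 4.3) / 5 = 0.9800%
Σ(R_i − R̄_i)(R_m − R̄_m) = 438.3180  ⇒  Cov = 438.3180 / 5 = 87.6636
Σ(R_m − R̄_m)² = 260.7880  ⇒  Var(R_m) = 260.7880 / 5 = 52.1576
β = Cov / Var(R_m) = 87.6636 / 52.1576 = 1.6807

1.681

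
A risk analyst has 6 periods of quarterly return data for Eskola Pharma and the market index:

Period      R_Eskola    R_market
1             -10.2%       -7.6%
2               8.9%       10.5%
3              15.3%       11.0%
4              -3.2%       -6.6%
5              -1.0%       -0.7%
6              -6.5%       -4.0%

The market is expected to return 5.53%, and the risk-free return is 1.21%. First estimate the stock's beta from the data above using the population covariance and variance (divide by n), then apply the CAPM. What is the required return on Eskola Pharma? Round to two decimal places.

Mean R_i = (-10.2 + 8.9 + 15.3 − 3.2 − 1.0 − 6.5) / 6 = 0.5500%
Mean R_m = (-7.6 + 10.5 + 11.0 − 6.6 − 0.7 − 4.0) / 6 = 0.4333%
Σ(R_i − R̄_i)(R_m − R̄_m) = 385.6600  ⇒  Cov = 385.6600 / 6 = 64.2767
Σ(R_m − R̄_m)² = 347.9333  ⇒  Var(R_m) = 347.9333 / 6 = 57.9889
β = Cov / Var(R_m) = 64.2767 / 57.9889 = 1.1084
MRP = 5.53% − 1.21% = 4.32%
E(R) = R_f + β × MRP = 1.21% + 1.1084 × 4.32% = 6.00%

6.00%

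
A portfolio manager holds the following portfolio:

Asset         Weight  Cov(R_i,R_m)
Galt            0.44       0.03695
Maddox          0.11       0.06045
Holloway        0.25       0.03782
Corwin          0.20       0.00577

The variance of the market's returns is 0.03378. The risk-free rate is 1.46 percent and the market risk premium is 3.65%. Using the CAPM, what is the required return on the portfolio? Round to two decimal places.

5.08%

β_Galt = 0.03695 / 0.03378 = 1.0938
β_Maddox = 0.06045 / 0.03378 = 1.7895
β_Holloway = 0.03782 / 0.03378 = 1.1196
β_Corwin = 0.00577 / 0.03378 = 0.1708
β_P = Σ w_i β_i = 0.44×1.0938 + 0.11×1.7895 + 0.25×1.1196 + 0.20×0.1708 = 0.9922
E(R_P) = R_f + β_P × MRP = 1.46% + 0.9922 × 3.65% = 5.08%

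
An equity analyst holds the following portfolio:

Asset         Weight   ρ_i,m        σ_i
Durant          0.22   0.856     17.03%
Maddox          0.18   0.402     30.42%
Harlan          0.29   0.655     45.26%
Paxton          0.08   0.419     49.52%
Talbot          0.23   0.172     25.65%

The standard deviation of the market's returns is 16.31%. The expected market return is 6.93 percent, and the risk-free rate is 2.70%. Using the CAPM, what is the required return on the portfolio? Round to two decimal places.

7.03%

β_Durant = 0.856 × 17.03% / 16.31% = 0.8938
β_Maddox = 0.402 × 30.42% / 16.31% = 0.7498
β_Harlan = 0.655 × 45.26% / 16.31% = 1.8176
β_Paxton = 0.419 × 49.52% / 16.31% = 1.2722
β_Talbot = 0.172 × 25.65% / 16.31% = 0.2705
β_P = Σ w_i β_i = 0.22×0.8938 + 0.18×0.7498 + 0.29×1.8176 + 0.08×1.2722 + 0.23×0.2705 = 1.0227
MRP = 6.93% − 2.70% = 4.23%
E(R_P) = R_f + β_P × MRP = 2.70% + 1.0227 × 4.23% = 7.03%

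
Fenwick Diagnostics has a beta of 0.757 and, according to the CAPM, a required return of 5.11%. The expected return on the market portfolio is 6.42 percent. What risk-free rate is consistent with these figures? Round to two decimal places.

E(R) = R_f + β(E(R_m) − R_f) = R_f(1 − β) + β·E(R_m)
5.11% = R_f × (1 − 0.757) + 0.757 × 6.42%
5.11% = R_f × 0.243 + 4.85994%
R_f = (5.11% − 4.85994%) / 0.243 = 1.03%

1.03%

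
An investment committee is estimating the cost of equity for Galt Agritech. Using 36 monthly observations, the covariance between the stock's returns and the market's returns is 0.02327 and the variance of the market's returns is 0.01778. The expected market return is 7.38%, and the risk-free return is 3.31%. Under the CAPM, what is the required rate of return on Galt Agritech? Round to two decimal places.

β = Cov(R_i, R_m) / Var(R_m) = 0.02327 / 0.01778 = 1.3088
MRP = 7.38% − 3.31% = 4.07%
E(R) = R_f + β × MRP = 3.31% + 1.3088 × 4.07% = 8.64%

8.64%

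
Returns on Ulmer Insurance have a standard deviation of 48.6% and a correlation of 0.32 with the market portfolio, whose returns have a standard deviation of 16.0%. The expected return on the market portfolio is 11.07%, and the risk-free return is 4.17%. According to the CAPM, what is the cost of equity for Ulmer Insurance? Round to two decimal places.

β = ρ × σ_i / σ_m = 0.32 × 48.6% / 16.0% = 0.9720
MRP = 11.07% − 4.17% = 6.90%
E(R) = 4.17% + 0.9720 × 6.90% = 10.88%

10.88%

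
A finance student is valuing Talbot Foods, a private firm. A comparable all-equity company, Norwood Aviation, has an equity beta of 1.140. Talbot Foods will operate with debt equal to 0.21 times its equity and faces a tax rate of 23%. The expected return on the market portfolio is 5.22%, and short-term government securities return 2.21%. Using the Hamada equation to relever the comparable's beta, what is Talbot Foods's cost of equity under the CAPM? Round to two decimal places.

6.20%

β_L = β_U × [1 + (1 − t)(D/E)] = 1.140 × [1 + (1 − 0.23) × 0.21]
    = 1.140 × [1 + 0.77 × 0.21] = 1.140 × 1.1617 = 1.3243
MRP = 5.22% − 2.21% = 3.01%
E(R) = R_f + β_L × MRP = 2.21% + 1.3243 × 3.01% = 6.20%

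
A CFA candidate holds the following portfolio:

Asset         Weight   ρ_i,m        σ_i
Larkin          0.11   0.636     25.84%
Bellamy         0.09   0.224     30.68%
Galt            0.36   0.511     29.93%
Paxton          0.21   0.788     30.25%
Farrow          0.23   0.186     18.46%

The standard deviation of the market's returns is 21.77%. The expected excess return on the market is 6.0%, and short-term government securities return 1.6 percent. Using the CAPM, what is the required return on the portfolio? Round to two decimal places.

β_Larkin = 0.636 × 25.84% / 21.77% = 0.7549
β_Bellamy = 0.224 × 30.68% / 21.77% = 0.3157
β_Galt = 0.511 × 29.93% / 21.77% = 0.7025
β_Paxton = 0.788 × 30.25% / 21.77% = 1.0949
β_Farrow = 0.186 × 18.46% / 21.77% = 0.1577
β_P = Σ w_i β_i = 0.11×0.7549 + 0.09×0.3157 + 0.36×0.7025 + 0.21×1.0949 + 0.23×0.1577 = 0.6306
E(R_P) = R_f + β_P × MRP = 1.6% + 0.6306 × 6.0% = 5.38%

5.38%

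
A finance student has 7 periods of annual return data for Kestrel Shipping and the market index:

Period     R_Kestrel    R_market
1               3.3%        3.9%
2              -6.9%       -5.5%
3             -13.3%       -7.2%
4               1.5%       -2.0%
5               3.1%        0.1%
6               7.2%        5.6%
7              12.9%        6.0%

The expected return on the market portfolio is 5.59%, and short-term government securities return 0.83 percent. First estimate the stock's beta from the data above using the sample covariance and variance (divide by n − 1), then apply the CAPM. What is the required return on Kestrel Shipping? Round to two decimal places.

Mean R_i = (3.3 − 6.9 − 13.3 + 1.5 + 3.1 + 7.2 + 12.9) / 7 = 1.1143%
Mean R_m = (3.9 − 5.5 − 7.2 − 2.0 + 0.1 + 5.6 + 6.0) / 7 = 0.1286%
Σ(R_i − R̄_i)(R_m − R̄_m) = 260.6071  ⇒  Cov = 260.6071 / 6 = 43.4345
Σ(R_m − R̄_m)² = 168.5543  ⇒  Var(R_m) = 168.5543 / 6 = 28.0924
β = Cov / Var(R_m) = 43.4345 / 28.0924 = 1.5461
MRP = 5.59% − 0.83% = 4.76%
E(R) = R_f + β × MRP = 0.83% + 1.5461 × 4.76% = 8.19%

8.19%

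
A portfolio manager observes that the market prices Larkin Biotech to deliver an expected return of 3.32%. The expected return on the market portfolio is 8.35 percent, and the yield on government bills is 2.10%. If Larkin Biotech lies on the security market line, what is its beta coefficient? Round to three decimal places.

MRP = 8.35% − 2.10% = 6.25%
β = (E(R) − R_f) / MRP = (3.32% − 2.10%) / 6.25% = 1.22% / 6.25% = 0.195

0.195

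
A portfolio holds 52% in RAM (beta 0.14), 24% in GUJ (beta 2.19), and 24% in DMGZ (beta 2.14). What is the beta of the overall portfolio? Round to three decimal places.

1.112

β_P = Σ w_i β_i = 0.52×0.14 + 0.24×2.19 + 0.24×2.14 = 1.1120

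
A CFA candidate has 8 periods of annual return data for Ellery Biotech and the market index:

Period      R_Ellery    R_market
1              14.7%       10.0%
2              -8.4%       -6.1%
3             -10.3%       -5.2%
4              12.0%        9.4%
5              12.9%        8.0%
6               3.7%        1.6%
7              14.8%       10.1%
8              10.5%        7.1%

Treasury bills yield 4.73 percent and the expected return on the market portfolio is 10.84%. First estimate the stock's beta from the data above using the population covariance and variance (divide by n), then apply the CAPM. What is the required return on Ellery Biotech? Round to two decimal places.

Mean R_i = (14.7 − 8.4 − 10.3 + 12.0 + 12.9 + 3.7 + 14.8 + 10.5) / 8 = 6.2375%
Mean R_m = (10.0 − 6.1 − 5.2 + 9.4 + 8.0 + 1.6 + 10.1 + 7.1) / 8 = 4.3625%
Σ(R_i − R̄_i)(R_m − R̄_m) = 480.0613  ⇒  Cov = 480.0613 / 8 = 60.0077
Σ(R_m − R̄_m)² = 319.3388  ⇒  Var(R_m) = 319.3388 / 8 = 39.9174
β = Cov / Var(R_m) = 60.0077 / 39.9174 = 1.5033
MRP = 10.84% − 4.73% = 6.11%
E(R) = R_f + β × MRP = 4.73% + 1.5033 × 6.11% = 13.92%

13.92%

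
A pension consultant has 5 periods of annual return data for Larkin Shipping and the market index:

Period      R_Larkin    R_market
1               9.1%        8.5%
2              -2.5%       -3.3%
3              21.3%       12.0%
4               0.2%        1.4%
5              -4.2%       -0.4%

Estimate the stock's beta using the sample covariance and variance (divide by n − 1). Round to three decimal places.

Mean R_i = (9.1 − 2.5 + 21.3 + 0.2 − 4.2) / 5 = 4.7800%
Mean R_m = (8.5 − 3.3 + 12.0 + 1.4 − 0.4) / 5 = 3.6400%
Σ(R_i − R̄_i)(R_m − R̄_m) = 256.1640  ⇒  Cov = 256.1640 / 4 = 64.0410
Σ(R_m − R̄_m)² = 163.0120  ⇒  Var(R_m) = 163.0120 / 4 = 40.7530
β = Cov / Var(R_m) = 64.0410 / 40.7530 = 1.5714

1.571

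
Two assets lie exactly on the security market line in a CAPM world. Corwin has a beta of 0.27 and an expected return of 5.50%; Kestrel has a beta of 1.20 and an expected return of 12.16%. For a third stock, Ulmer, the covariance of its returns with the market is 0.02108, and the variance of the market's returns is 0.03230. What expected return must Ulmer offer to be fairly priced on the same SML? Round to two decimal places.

8.24%

MRP = (12.16% − 5.50%) / (1.20 − 0.27) = 7.1613%
R_f = 5.50% − 0.27 × 7.1613% = 3.5664%
β_Ulmer = Cov / Var(R_m) = 0.02108 / 0.03230 = 0.6526
E(R_Ulmer) = R_f + β × MRP = 3.5664% + 0.6526 × 7.1613% = 8.24%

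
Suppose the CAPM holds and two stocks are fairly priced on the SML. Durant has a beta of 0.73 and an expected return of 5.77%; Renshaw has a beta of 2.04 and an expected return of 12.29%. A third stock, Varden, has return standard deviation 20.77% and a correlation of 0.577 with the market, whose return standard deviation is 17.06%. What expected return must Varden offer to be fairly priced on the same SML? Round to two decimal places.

MRP = (12.29% − 5.77%) / (2.04 − 0.73) = 4.9771%
R_f = 5.77% − 0.73 × 4.9771% = 2.1367%
β_Varden = ρ·σ_i/σ_m = 0.577 × 20.77 / 17.06 = 0.7025
E(R_Varden) = R_f + β × MRP = 2.1367% + 0.7025 × 4.9771% = 5.63%

5.63%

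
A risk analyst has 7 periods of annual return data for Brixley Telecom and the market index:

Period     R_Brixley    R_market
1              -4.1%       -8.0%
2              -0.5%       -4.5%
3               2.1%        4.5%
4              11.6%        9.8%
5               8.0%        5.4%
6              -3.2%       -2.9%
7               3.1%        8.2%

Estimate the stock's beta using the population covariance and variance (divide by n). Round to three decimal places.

0.727

Mean R_i = (-4.1 − 0.5 + 2.1 + 11.6 + 8.0 − 3.2 + 3.1) / 7 = 2.4286%
Mean R_m = (-8.0 − 4.5 + 4.5 + 9.8 + 5.4 − 2.9 + 8.2) / 7 = 1.7857%
Σ(R_i − R̄_i)(R_m − R̄_m) = 205.7229  ⇒  Cov = 205.7229 / 7 = 29.3890
Σ(R_m − R̄_m)² = 283.0286  ⇒  Var(R_m) = 283.0286 / 7 = 40.4327
β = Cov / Var(R_m) = 29.3890 / 40.4327 = 0.7269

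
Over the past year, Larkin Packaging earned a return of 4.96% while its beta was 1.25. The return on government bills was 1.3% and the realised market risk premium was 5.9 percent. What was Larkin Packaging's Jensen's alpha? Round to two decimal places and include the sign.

CAPM benchmark = R_f + β(R_m − R_f) = 1.3% + 1.25 × 5.9% = 8.6750%
α = actual − benchmark = 4.96% − 8.6750% = -3.72%

-3.72%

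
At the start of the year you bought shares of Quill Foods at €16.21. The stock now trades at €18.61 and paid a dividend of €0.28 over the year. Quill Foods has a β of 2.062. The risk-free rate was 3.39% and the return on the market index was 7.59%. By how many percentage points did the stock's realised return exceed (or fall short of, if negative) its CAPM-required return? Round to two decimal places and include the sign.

+4.48%

Realised HPR = (P1 + D1 − P0) / P0 = (18.61 + 0.28 − 16.21) / 16.21 = 2.68 / 16.21 = 16.5330%
MRP = 7.59% − 3.39% = 4.20%
CAPM required = R_f + β·MRP = 3.39% + 2.062 × 4.20% = 12.05040%
α = realised − required = 16.5330% − 12.05040% = +4.48%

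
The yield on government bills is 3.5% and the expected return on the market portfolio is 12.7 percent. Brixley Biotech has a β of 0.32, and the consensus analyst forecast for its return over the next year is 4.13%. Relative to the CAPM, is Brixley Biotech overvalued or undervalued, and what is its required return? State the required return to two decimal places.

MRP = 12.7% − 3.5% = 9.20%
Required return = R_f + β·MRP = 3.5% + 0.32 × 9.2% = 6.44%
Forecast 4.13% < required 6.44% → the stock plots below the SML → overvalued.

Overvalued; required return 6.44%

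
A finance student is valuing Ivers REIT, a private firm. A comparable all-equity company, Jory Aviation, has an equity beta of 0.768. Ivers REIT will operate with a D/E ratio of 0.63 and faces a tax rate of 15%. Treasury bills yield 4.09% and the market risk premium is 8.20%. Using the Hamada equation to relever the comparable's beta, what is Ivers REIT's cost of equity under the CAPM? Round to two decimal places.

β_L = β_U × [1 + (1 − t)(D/E)] = 0.768 × [1 + (1 − 0.15) × 0.63]
    = 0.768 × [1 + 0.85 × 0.63] = 0.768 × 1.5355 = 1.1793
E(R) = R_f + β_L × MRP = 4.09% + 1.1793 × 8.20% = 13.76%

13.76%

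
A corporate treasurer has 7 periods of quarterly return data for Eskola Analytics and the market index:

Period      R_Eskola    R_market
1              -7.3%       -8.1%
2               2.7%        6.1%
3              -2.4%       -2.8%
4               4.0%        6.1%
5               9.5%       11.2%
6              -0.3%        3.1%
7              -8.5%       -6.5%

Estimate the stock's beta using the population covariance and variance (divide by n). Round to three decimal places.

Mean R_i = (-7.3 + 2.7 − 2.4 + 4.0 + 9.5 − 0.3 − 8.5) / 7 = -0.3286%
Mean R_m = (-8.1 + 6.1 − 2.8 + 6.1 + 11.2 + 3.1 − 6.5) / 7 = 1.3000%
Σ(R_i − R̄_i)(R_m − R̄_m) = 270.4300  ⇒  Cov = 270.4300 / 7 = 38.6329
Σ(R_m − R̄_m)² = 313.3400  ⇒  Var(R_m) = 313.3400 / 7 = 44.7629
β = Cov / Var(R_m) = 38.6329 / 44.7629 = 0.8631

0.863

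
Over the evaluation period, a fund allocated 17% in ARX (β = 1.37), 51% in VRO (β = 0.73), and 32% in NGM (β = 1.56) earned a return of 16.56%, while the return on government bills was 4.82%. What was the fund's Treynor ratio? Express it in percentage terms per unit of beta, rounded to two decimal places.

10.63%

β_P = 0.17×1.37 + 0.51×0.73 + 0.32×1.56 = 1.1044
Treynor = (R_P − R_f) / β_P = (16.56% − 4.82%) / 1.1044 = 11.74% / 1.1044 = 10.63%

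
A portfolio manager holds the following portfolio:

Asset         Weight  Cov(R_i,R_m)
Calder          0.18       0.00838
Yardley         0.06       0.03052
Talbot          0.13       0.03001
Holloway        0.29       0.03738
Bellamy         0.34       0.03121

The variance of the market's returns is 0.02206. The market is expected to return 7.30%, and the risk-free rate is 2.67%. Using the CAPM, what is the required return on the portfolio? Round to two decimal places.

8.69%

β_Calder = 0.00838 / 0.02206 = 0.3799
β_Yardley = 0.03052 / 0.02206 = 1.3835
β_Talbot = 0.03001 / 0.02206 = 1.3604
β_Holloway = 0.03738 / 0.02206 = 1.6945
β_Bellamy = 0.03121 / 0.02206 = 1.4148
β_P = Σ w_i β_i = 0.18×0.3799 + 0.06×1.3835 + 0.13×1.3604 + 0.29×1.6945 + 0.34×1.4148 = 1.3007
MRP = 7.30% − 2.67% = 4.63%
E(R_P) = R_f + β_P × MRP = 2.67% + 1.3007 × 4.63% = 8.69%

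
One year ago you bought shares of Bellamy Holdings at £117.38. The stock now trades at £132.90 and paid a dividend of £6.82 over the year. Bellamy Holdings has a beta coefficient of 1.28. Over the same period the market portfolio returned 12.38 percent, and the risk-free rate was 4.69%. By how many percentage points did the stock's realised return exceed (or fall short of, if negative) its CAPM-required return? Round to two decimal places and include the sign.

Realised HPR = (P1 + D1 − P0) / P0 = (132.90 + 6.82 − 117.38) / 117.38 = 22.34 / 117.38 = 19.0322%
MRP = 12.38% − 4.69% = 7.69%
CAPM required = R_f + β·MRP = 4.69% + 1.28 × 7.69% = 14.5332%
α = realised − required = 19.0322% − 14.5332% = +4.50%

+4.50%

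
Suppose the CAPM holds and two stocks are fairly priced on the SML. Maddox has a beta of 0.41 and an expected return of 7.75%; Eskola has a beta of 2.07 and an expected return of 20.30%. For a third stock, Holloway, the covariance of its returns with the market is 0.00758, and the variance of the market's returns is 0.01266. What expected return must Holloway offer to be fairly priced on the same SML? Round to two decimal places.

MRP = (20.30% − 7.75%) / (2.07 − 0.41) = 7.5602%
R_f = 7.75% − 0.41 × 7.5602% = 4.6503%
β_Holloway = Cov / Var(R_m) = 0.00758 / 0.01266 = 0.5987
E(R_Holloway) = R_f + β × MRP = 4.6503% + 0.5987 × 7.5602% = 9.18%

9.18%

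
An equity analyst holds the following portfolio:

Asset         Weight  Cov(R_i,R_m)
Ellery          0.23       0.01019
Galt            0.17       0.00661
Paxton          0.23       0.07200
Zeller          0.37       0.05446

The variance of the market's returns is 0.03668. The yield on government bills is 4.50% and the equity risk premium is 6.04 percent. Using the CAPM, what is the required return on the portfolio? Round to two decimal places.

11.12%

β_Ellery = 0.01019 / 0.03668 = 0.2778
β_Galt = 0.00661 / 0.03668 = 0.1802
β_Paxton = 0.07200 / 0.03668 = 1.9629
β_Zeller = 0.05446 / 0.03668 = 1.4847
β_P = Σ w_i β_i = 0.23×0.2778 + 0.17×0.1802 + 0.23×1.9629 + 0.37×1.4847 = 1.0953
E(R_P) = R_f + β_P × MRP = 4.50% + 1.0953 × 6.04% = 11.12%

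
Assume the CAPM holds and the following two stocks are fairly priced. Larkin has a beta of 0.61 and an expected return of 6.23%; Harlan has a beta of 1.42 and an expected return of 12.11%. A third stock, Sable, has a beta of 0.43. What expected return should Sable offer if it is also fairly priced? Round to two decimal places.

4.92%

MRP (SML slope) = (12.11% − 6.23%) / (1.42 − 0.61) = 5.88% / 0.81 = 7.2593%
R_f (intercept) = 6.23% − 0.61 × 7.2593% = 1.8018%
E(R_Sable) = R_f + β × MRP = 1.8018% + 0.43 × 7.2593% = 4.92%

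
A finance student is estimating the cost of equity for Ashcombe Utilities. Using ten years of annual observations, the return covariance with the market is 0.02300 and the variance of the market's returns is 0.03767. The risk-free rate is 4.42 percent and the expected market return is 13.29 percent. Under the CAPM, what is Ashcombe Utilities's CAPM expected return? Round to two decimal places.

9.84%

β = Cov(R_i, R_m) / Var(R_m) = 0.02300 / 0.03767 = 0.6106
MRP = 13.29% − 4.42% = 8.87%
E(R) = R_f + β × MRP = 4.42% + 0.6106 × 8.87% = 9.84%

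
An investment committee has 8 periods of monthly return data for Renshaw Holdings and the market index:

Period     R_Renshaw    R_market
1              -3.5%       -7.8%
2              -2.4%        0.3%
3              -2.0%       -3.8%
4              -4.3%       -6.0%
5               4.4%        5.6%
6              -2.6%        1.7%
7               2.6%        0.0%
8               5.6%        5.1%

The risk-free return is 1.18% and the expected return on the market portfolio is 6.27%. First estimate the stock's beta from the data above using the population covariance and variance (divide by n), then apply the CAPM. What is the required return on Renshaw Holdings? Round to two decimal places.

4.42%

Mean R_i = (-3.5 − 2.4 − 2.0 − 4.3 + 4.4 − 2.6 + 2.6 + 5.6) / 8 = -0.2750%
Mean R_m = (-7.8 + 0.3 − 3.8 − 6.0 + 5.6 + 1.7 + 0.0 + 5.1) / 8 = -0.6125%
Σ(R_i − R̄_i)(R_m − R̄_m) = 107.4125  ⇒  Cov = 107.4125 / 8 = 13.4266
Σ(R_m − R̄_m)² = 168.6288  ⇒  Var(R_m) = 168.6288 / 8 = 21.0786
β = Cov / Var(R_m) = 13.4266 / 21.0786 = 0.6370
MRP = 6.27% − 1.18% = 5.09%
E(R) = R_f + β × MRP = 1.18% + 0.6370 × 5.09% = 4.42%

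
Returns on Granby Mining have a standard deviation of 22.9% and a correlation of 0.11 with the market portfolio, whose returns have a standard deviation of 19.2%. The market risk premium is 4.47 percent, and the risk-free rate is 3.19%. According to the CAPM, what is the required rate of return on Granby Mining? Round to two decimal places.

3.78%

β = ρ × σ_i / σ_m = 0.11 × 22.9% / 19.2% = 0.1312
E(R) = 3.19% + 0.1312 × 4.47% = 3.78%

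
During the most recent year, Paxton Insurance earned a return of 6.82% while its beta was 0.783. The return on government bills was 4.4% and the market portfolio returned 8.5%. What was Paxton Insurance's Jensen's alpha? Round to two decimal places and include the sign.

-0.79%

Market excess return = 8.5% − 4.4% = 4.10%
CAPM benchmark = R_f + β(R_m − R_f) = 4.4% + 0.783 × 4.1% = 7.6103%
α = actual − benchmark = 6.82% − 7.6103% = -0.79%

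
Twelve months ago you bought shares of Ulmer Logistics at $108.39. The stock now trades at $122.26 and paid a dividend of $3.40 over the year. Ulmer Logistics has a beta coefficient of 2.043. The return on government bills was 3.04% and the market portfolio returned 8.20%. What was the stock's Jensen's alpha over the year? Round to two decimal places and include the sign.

+2.35%

Realised HPR = (P1 + D1 − P0) / P0 = (122.26 + 3.40 − 108.39) / 108.39 = 17.27 / 108.39 = 15.9332%
MRP = 8.20% − 3.04% = 5.16%
CAPM required = R_f + β·MRP = 3.04% + 2.043 × 5.16% = 13.58188%
α = realised − required = 15.9332% − 13.58188% = +2.35%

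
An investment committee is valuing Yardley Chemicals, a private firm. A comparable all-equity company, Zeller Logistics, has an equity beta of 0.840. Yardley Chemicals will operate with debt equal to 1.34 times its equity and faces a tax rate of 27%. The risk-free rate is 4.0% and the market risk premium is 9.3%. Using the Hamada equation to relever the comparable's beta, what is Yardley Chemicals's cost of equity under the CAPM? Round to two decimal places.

β_L = β_U × [1 + (1 − t)(D/E)] = 0.840 × [1 + (1 − 0.27) × 1.34]
    = 0.840 × [1 + 0.73 × 1.34] = 0.840 × 1.9782 = 1.6617
E(R) = R_f + β_L × MRP = 4.0% + 1.6617 × 9.3% = 19.45%

19.45%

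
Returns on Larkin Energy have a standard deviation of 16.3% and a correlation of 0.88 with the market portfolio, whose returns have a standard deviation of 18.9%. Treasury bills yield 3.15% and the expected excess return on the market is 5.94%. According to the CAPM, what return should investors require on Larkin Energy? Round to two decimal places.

7.66%

β = ρ × σ_i / σ_m = 0.88 × 16.3% / 18.9% = 0.7589
E(R) = 3.15% + 0.7589 × 5.94% = 7.66%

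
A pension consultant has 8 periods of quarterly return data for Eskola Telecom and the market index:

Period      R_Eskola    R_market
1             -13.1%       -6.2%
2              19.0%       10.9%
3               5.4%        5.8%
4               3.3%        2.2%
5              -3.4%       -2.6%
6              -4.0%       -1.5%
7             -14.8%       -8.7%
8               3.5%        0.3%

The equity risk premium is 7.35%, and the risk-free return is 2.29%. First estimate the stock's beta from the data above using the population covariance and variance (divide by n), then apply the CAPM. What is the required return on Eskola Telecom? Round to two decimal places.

14.65%

Mean R_i = (-13.1 + 19.0 + 5.4 + 3.3 − 3.4 − 4.0 − 14.8 + 3.5) / 8 = -0.5125%
Mean R_m = (-6.2 + 10.9 + 5.8 + 2.2 − 2.6 − 1.5 − 8.7 + 0.3) / 8 = 0.0250%
Σ(R_i − R̄_i)(R_m − R̄_m) = 471.6525  ⇒  Cov = 471.6525 / 8 = 58.9566
Σ(R_m − R̄_m)² = 280.5150  ⇒  Var(R_m) = 280.5150 / 8 = 35.0644
β = Cov / Var(R_m) = 58.9566 / 35.0644 = 1.6814
E(R) = R_f + β × MRP = 2.29% + 1.6814 × 7.35% = 14.65%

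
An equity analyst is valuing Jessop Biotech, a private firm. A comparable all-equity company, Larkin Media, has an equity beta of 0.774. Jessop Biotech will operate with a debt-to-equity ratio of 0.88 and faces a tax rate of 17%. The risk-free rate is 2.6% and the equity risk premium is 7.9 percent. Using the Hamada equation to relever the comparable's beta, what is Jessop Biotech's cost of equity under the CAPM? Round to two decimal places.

β_L = β_U × [1 + (1 − t)(D/E)] = 0.774 × [1 + (1 − 0.17) × 0.88]
    = 0.774 × [1 + 0.83 × 0.88] = 0.774 × 1.7304 = 1.3393
E(R) = R_f + β_L × MRP = 2.6% + 1.3393 × 7.9% = 13.18%

13.18%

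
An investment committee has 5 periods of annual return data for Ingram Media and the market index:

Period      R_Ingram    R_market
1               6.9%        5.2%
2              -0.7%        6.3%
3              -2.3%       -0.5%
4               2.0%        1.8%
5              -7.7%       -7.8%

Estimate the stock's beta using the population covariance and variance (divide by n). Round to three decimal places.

Mean R_i = (6.9 − 0.7 − 2.3 + 2.0 − 7.7) / 5 = -0.3600%
Mean R_m = (5.2 + 6.3 − 0.5 + 1.8 − 7.8) / 5 = 1.0000%
Σ(R_i − R̄_i)(R_m − R̄_m) = 98.0800  ⇒  Cov = 98.0800 / 5 = 19.6160
Σ(R_m − R̄_m)² = 126.0600  ⇒  Var(R_m) = 126.0600 / 5 = 25.2120
β = Cov / Var(R_m) = 19.6160 / 25.2120 = 0.7780

0.778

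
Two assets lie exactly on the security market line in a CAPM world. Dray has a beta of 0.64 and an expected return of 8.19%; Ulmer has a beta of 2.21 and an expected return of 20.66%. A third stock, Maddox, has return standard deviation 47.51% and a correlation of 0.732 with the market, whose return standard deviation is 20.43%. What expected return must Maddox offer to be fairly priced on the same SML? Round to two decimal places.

MRP = (20.66% − 8.19%) / (2.21 − 0.64) = 7.9427%
R_f = 8.19% − 0.64 × 7.9427% = 3.1067%
β_Maddox = ρ·σ_i/σ_m = 0.732 × 47.51 / 20.43 = 1.7023
E(R_Maddox) = R_f + β × MRP = 3.1067% + 1.7023 × 7.9427% = 16.63%

16.63%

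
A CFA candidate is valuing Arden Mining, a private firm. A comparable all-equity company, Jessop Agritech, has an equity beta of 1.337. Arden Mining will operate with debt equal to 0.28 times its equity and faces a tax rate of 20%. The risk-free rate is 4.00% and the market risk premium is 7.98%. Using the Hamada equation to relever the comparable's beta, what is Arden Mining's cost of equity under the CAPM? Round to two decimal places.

β_L = β_U × [1 + (1 − t)(D/E)] = 1.337 × [1 + (1 − 0.20) × 0.28]
    = 1.337 × [1 + 0.80 × 0.28] = 1.337 × 1.2240 = 1.6365
E(R) = R_f + β_L × MRP = 4.00% + 1.6365 × 7.98% = 17.06%

17.06%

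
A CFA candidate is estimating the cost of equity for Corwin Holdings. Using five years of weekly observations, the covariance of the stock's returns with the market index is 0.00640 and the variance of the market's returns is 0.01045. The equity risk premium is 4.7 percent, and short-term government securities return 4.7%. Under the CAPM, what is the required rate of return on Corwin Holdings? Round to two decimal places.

β = Cov(R_i, R_m) / Var(R_m) = 0.00640 / 0.01045 = 0.6124
E(R) = R_f + β × MRP = 4.7% + 0.6124 × 4.7% = 7.58%

7.58%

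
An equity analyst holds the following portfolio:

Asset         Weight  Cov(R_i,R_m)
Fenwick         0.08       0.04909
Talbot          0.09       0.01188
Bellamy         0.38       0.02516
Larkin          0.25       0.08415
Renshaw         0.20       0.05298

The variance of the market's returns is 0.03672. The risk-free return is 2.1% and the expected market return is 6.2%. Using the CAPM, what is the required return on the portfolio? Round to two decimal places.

7.26%

β_Fenwick = 0.04909 / 0.03672 = 1.3369
β_Talbot = 0.01188 / 0.03672 = 0.3235
β_Bellamy = 0.02516 / 0.03672 = 0.6852
β_Larkin = 0.08415 / 0.03672 = 2.2917
β_Renshaw = 0.05298 / 0.03672 = 1.4428
β_P = Σ w_i β_i = 0.08×1.3369 + 0.09×0.3235 + 0.38×0.6852 + 0.25×2.2917 + 0.20×1.4428 = 1.2579
MRP = 6.2% − 2.1% = 4.10%
E(R_P) = R_f + β_P × MRP = 2.1% + 1.2579 × 4.1% = 7.26%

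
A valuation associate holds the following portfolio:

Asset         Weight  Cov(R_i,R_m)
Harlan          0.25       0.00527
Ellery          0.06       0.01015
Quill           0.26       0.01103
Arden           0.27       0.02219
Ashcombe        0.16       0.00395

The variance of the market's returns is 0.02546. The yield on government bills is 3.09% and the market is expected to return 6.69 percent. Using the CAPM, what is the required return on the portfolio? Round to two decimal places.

4.70%

β_Harlan = 0.00527 / 0.02546 = 0.2070
β_Ellery = 0.01015 / 0.02546 = 0.3987
β_Quill = 0.01103 / 0.02546 = 0.4332
β_Arden = 0.02219 / 0.02546 = 0.8716
β_Ashcombe = 0.00395 / 0.02546 = 0.1551
β_P = Σ w_i β_i = 0.25×0.2070 + 0.06×0.3987 + 0.26×0.4332 + 0.27×0.8716 + 0.16×0.1551 = 0.4485
MRP = 6.69% − 3.09% = 3.60%
E(R_P) = R_f + β_P × MRP = 3.09% + 0.4485 × 3.60% = 4.70%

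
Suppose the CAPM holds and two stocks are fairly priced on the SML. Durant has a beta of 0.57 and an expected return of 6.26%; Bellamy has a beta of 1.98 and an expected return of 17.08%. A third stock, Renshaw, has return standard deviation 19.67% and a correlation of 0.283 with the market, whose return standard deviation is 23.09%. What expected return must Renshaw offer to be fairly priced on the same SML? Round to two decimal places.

MRP = (17.08% − 6.26%) / (1.98 − 0.57) = 7.6738%
R_f = 6.26% − 0.57 × 7.6738% = 1.8859%
β_Renshaw = ρ·σ_i/σ_m = 0.283 × 19.67 / 23.09 = 0.2411
E(R_Renshaw) = R_f + β × MRP = 1.8859% + 0.2411 × 7.6738% = 3.74%

3.74%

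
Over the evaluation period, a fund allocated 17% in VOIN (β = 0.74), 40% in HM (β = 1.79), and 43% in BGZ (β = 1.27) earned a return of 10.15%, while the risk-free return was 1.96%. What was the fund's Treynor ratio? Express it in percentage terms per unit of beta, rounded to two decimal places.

5.90%

β_P = 0.17×0.74 + 0.40×1.79 + 0.43×1.27 = 1.3879
Treynor = (R_P − R_f) / β_P = (10.15% − 1.96%) / 1.3879 = 8.19% / 1.3879 = 5.90%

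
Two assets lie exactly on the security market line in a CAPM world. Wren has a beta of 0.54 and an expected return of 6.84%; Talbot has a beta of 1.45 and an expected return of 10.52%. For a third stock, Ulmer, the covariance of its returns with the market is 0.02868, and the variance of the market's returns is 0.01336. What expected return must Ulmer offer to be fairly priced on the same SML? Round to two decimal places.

13.34%

MRP = (10.52% − 6.84%) / (1.45 − 0.54) = 4.0440%
R_f = 6.84% − 0.54 × 4.0440% = 4.6562%
β_Ulmer = Cov / Var(R_m) = 0.02868 / 0.01336 = 2.1467
E(R_Ulmer) = R_f + β × MRP = 4.6562% + 2.1467 × 4.0440% = 13.34%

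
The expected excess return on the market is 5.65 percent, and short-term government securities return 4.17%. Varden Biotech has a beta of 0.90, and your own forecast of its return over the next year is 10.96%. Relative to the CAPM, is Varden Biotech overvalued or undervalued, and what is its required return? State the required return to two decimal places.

Required return = R_f + β·MRP = 4.17% + 0.90 × 5.65% = 9.26%
Forecast 10.96% > required 9.26% → the stock plots above the SML → undervalued.

Undervalued; required return 9.26%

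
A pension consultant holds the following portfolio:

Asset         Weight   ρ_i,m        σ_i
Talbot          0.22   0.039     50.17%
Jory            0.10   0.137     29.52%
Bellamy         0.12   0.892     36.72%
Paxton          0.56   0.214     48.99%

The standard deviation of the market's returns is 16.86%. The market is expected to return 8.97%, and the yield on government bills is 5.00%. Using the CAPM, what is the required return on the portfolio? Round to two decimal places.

β_Talbot = 0.039 × 50.17% / 16.86% = 0.1161
β_Jory = 0.137 × 29.52% / 16.86% = 0.2399
β_Bellamy = 0.892 × 36.72% / 16.86% = 1.9427
β_Paxton = 0.214 × 48.99% / 16.86% = 0.6218
β_P = Σ w_i β_i = 0.22×0.1161 + 0.10×0.2399 + 0.12×1.9427 + 0.56×0.6218 = 0.6309
MRP = 8.97% − 5.00% = 3.97%
E(R_P) = R_f + β_P × MRP = 5.00% + 0.6309 × 3.97% = 7.50%

7.50%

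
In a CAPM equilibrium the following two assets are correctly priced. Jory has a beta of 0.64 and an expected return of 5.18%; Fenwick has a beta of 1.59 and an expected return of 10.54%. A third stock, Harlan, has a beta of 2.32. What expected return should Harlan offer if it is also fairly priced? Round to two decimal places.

14.66%

MRP (SML slope) = (10.54% − 5.18%) / (1.59 − 0.64) = 5.36% / 0.95 = 5.6421%
R_f (intercept) = 5.18% − 0.64 × 5.6421% = 1.5691%
E(R_Harlan) = R_f + β × MRP = 1.5691% + 2.32 × 5.6421% = 14.66%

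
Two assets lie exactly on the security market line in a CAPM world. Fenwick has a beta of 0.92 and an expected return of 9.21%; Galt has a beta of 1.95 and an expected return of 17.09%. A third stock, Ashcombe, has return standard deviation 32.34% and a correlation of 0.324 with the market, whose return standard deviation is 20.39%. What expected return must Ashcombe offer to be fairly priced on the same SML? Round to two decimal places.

6.10%

MRP = (17.09% − 9.21%) / (1.95 − 0.92) = 7.6505%
R_f = 9.21% − 0.92 × 7.6505% = 2.1715%
β_Ashcombe = ρ·σ_i/σ_m = 0.324 × 32.34 / 20.39 = 0.5139
E(R_Ashcombe) = R_f + β × MRP = 2.1715% + 0.5139 × 7.6505% = 6.10%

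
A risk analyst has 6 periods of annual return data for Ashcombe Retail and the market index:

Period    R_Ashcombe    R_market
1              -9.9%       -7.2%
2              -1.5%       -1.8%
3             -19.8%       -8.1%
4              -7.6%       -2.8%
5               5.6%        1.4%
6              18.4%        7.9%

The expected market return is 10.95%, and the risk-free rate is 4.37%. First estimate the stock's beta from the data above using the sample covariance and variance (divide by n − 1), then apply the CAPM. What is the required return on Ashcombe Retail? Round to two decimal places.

18.83%

Mean R_i = (-9.9 − 1.5 − 19.8 − 7.6 + 5.6 + 18.4) / 6 = -2.4667%
Mean R_m = (-7.2 − 1.8 − 8.1 − 2.8 + 1.4 + 7.9) / 6 = -1.7667%
Σ(R_i − R̄_i)(R_m − R̄_m) = 382.6933  ⇒  Cov = 382.6933 / 5 = 76.5387
Σ(R_m − R̄_m)² = 174.1733  ⇒  Var(R_m) = 174.1733 / 5 = 34.8347
β = Cov / Var(R_m) = 76.5387 / 34.8347 = 2.1972
MRP = 10.95% − 4.37% = 6.58%
E(R) = R_f + β × MRP = 4.37% + 2.1972 × 6.58% = 18.83%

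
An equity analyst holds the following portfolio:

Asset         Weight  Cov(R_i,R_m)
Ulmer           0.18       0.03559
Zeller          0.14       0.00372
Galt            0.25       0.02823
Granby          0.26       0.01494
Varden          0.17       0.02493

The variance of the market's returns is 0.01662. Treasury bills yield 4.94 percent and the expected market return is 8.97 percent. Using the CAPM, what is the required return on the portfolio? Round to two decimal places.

β_Ulmer = 0.03559 / 0.01662 = 2.1414
β_Zeller = 0.00372 / 0.01662 = 0.2238
β_Galt = 0.02823 / 0.01662 = 1.6986
β_Granby = 0.01494 / 0.01662 = 0.8989
β_Varden = 0.02493 / 0.01662 = 1.5000
β_P = Σ w_i β_i = 0.18×2.1414 + 0.14×0.2238 + 0.25×1.6986 + 0.26×0.8989 + 0.17×1.5000 = 1.3301
MRP = 8.97% − 4.94% = 4.03%
E(R_P) = R_f + β_P × MRP = 4.94% + 1.3301 × 4.03% = 10.30%

10.30%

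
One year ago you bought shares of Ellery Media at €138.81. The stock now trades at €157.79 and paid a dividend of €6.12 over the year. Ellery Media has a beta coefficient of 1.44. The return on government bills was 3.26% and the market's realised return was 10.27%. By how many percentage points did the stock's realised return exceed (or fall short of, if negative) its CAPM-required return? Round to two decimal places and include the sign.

Realised HPR = (P1 + D1 − P0) / P0 = (157.79 + 6.12 − 138.81) / 138.81 = 25.10 / 138.81 = 18.0823%
MRP = 10.27% − 3.26% = 7.01%
CAPM required = R_f + β·MRP = 3.26% + 1.44 × 7.01% = 13.3544%
α = realised − required = 18.0823% − 13.3544% = +4.73%

+4.73%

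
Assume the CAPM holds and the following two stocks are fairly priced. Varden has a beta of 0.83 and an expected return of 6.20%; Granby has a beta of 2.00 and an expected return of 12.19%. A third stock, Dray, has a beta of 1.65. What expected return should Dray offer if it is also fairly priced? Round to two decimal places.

MRP (SML slope) = (12.19% − 6.20%) / (2.00 − 0.83) = 5.99% / 1.17 = 5.1197%
R_f (intercept) = 6.20% − 0.83 × 5.1197% = 1.9506%
E(R_Dray) = R_f + β × MRP = 1.9506% + 1.65 × 5.1197% = 10.40%

10.40%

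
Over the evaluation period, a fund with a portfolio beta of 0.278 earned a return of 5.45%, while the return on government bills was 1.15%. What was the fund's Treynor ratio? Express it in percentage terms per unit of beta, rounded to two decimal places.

15.47%

Treynor = (R_P − R_f) / β_P = (5.45% − 1.15%) / 0.2780 = 4.30% / 0.2780 = 15.47%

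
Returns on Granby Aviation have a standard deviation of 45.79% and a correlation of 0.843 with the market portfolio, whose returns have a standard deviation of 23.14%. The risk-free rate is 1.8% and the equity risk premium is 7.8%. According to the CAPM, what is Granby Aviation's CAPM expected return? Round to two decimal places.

β = ρ × σ_i / σ_m = 0.843 × 45.79% / 23.14% = 1.6681
E(R) = 1.8% + 1.6681 × 7.8% = 14.81%

14.81%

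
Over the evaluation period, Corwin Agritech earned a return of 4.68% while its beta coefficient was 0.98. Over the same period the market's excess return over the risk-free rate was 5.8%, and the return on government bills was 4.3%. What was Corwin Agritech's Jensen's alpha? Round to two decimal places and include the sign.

CAPM benchmark = R_f + β(R_m − R_f) = 4.3% + 0.98 × 5.8% = 9.9840%
α = actual − benchmark = 4.68% − 9.9840% = -5.30%

-5.30%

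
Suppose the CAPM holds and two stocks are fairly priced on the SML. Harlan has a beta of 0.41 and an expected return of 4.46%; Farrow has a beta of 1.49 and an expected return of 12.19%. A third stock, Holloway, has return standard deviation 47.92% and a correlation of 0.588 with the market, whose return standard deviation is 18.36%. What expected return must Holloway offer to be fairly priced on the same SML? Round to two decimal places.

12.51%

MRP = (12.19% − 4.46%) / (1.49 − 0.41) = 7.1574%
R_f = 4.46% − 0.41 × 7.1574% = 1.5255%
β_Holloway = ρ·σ_i/σ_m = 0.588 × 47.92 / 18.36 = 1.5347
E(R_Holloway) = R_f + β × MRP = 1.5255% + 1.5347 × 7.1574% = 12.51%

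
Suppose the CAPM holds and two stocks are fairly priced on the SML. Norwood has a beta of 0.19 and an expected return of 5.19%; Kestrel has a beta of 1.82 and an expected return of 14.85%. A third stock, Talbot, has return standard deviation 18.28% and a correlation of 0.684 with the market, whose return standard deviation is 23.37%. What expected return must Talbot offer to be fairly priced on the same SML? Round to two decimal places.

7.23%

MRP = (14.85% − 5.19%) / (1.82 − 0.19) = 5.9264%
R_f = 5.19% − 0.19 × 5.9264% = 4.0640%
β_Talbot = ρ·σ_i/σ_m = 0.684 × 18.28 / 23.37 = 0.5350
E(R_Talbot) = R_f + β × MRP = 4.0640% + 0.5350 × 5.9264% = 7.23%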